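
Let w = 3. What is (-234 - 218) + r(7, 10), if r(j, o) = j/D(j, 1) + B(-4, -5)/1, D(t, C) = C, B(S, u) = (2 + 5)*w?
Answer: -424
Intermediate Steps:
B(S, u) = 21 (B(S, u) = (2 + 5)*3 = 7*3 = 21)
r(j, o) = 21 + j (r(j, o) = j/1 + 21/1 = j*1 + 21*1 = j + 21 = 21 + j)
(-234 - 218) + r(7, 10) = (-234 - 218) + (21 + 7) = -452 + 28 = -424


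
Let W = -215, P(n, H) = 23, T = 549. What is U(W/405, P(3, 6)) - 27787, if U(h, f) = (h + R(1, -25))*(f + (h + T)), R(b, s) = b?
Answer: -180551525/6561 ≈ -27519.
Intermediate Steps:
U(h, f) = (1 + h)*(549 + f + h) (U(h, f) = (h + 1)*(f + (h + 549)) = (1 + h)*(f + (549 + h)) = (1 + h)*(549 + f + h))
U(W/405, P(3, 6)) - 27787 = (549 + 23 + (-215/405)² + 550*(-215/405) + 23*(-215/405)) - 27787 = (549 + 23 + (-215*1/405)² + 550*(-215*1/405) + 23*(-215*1/405)) - 27787 = (549 + 23 + (-43/81)² + 550*(-43/81) + 23*(-43/81)) - 27787 = (549 + 23 + 1849/6561 - 23650/81 - 989/81) - 27787 = 1758982/6561 - 27787 = -180551525/6561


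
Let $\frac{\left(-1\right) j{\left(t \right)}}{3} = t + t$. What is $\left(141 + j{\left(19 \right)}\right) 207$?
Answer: $5589$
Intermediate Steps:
$j{\left(t \right)} = - 6 t$ ($j{\left(t \right)} = - 3 \left(t + t\right) = - 3 \cdot 2 t = - 6 t$)
$\left(141 + j{\left(19 \right)}\right) 207 = \left(141 - 114\right) 207 = 27 \cdot 207 = 5589$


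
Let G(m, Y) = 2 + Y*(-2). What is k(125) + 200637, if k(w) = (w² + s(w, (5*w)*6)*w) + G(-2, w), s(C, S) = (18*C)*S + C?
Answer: 1054919139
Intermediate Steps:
G(m, Y) = 2 - 2*Y
s(C, S) = C + 18*C*S (s(C, S) = 18*C*S + C = C + 18*C*S)
k(w) = 2 + w² - 2*w + w²*(1 + 540*w) (k(w) = (w² + (w*(1 + 18*((5*w)*6)))*w) + (2 - 2*w) = (w² + (w*(1 + 18*(30*w)))*w) + (2 - 2*w) = (w² + (w*(1 + 540*w))*w) + (2 - 2*w) = (w² + w²*(1 + 540*w)) + (2 - 2*w) = 2 + w² - 2*w + w²*(1 + 540*w))
k(125) + 200637 = (2 - 2*125 + 2*125² + 540*125³) + 200637 = (2 - 250 + 2*15625 + 540*1953125) + 200637 = (2 - 250 + 31250 + 1054687500) + 200637 = 1054718502 + 200637 = 1054919139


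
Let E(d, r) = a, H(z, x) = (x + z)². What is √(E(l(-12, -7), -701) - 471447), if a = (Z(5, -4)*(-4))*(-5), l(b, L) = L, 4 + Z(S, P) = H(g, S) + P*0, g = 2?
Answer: 21*I*√1067 ≈ 685.96*I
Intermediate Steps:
Z(S, P) = -4 + (2 + S)² (Z(S, P) = -4 + ((S + 2)² + P*0) = -4 + ((2 + S)² + 0) = -4 + (2 + S)²)
a = 900 (a = ((5*(4 + 5))*(-4))*(-5) = ((5*9)*(-4))*(-5) = (45*(-4))*(-5) = -180*(-5) = 900)
E(d, r) = 900
√(E(l(-12, -7), -701) - 471447) = √(900 - 471447) = √(-470547) = 21*I*√1067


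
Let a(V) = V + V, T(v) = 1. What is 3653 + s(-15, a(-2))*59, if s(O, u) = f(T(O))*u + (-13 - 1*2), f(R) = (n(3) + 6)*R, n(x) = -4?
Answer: 2296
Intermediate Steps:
f(R) = 2*R (f(R) = (-4 + 6)*R = 2*R)
a(V) = 2*V
s(O, u) = -15 + 2*u (s(O, u) = (2*1)*u + (-13 - 1*2) = 2*u + (-13 - 2) = 2*u - 15 = -15 + 2*u)
3653 + s(-15, a(-2))*59 = 3653 + (-15 + 2*(2*(-2)))*59 = 3653 + (-15 + 2*(-4))*59 = 3653 + (-15 - 8)*59 = 3653 - 23*59 = 3653 - 1357 = 2296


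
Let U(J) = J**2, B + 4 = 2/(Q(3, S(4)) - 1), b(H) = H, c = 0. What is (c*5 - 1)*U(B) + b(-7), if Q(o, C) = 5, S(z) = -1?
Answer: -77/4 ≈ -19.250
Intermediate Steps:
B = -7/2 (B = -4 + 2/(5 - 1) = -4 + 2/4 = -4 + 2*(1/4) = -4 + 1/2 = -7/2 ≈ -3.5000)
(c*5 - 1)*U(B) + b(-7) = (0*5 - 1)*(-7/2)**2 - 7 = (0 - 1)*(49/4) - 7 = -1*49/4 - 7 = -49/4 - 7 = -77/4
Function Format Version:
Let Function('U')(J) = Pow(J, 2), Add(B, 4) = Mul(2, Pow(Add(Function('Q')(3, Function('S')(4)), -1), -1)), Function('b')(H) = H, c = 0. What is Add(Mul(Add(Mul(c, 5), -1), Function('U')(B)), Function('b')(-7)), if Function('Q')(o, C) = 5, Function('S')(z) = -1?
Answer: Rational(-77, 4) ≈ -19.250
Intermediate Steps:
B = Rational(-7, 2) (B = Add(-4, Mul(2, Pow(Add(5, -1), -1))) = Add(-4, Mul(2, Pow(4, -1))) = Add(-4, Mul(2, Rational(1, 4))) = Add(-4, Rational(1, 2)) = Rational(-7, 2) ≈ -3.5000)
Add(Mul(Add(Mul(c, 5), -1), Function('U')(B)), Function('b')(-7)) = Add(Mul(Add(Mul(0, 5), -1), Pow(Rational(-7, 2), 2)), -7) = Add(Mul(Add(0, -1), Rational(49, 4)), -7) = Add(Mul(-1, Rational(49, 4)), -7) = Add(Rational(-49, 4), -7) = Rational(-77, 4)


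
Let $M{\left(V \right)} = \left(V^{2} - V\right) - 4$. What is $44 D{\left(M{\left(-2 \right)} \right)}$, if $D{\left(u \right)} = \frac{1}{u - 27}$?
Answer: $- \frac{44}{25} \approx -1.76$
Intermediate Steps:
$M{\left(V \right)} = -4 + V^{2} - V$
$D{\left(u \right)} = \frac{1}{-27 + u}$ ($D{\left(u \right)} = \frac{1}{u - 27} = \frac{1}{-27 + u}$)
$44 D{\left(M{\left(-2 \right)} \right)} = \frac{44}{-27 - \left(2 - 4\right)} = \frac{44}{-27 + \left(-4 + 4 + 2\right)} = \frac{44}{-27 + 2} = \frac{44}{-25} = 44 \left(- \frac{1}{25}\right) = - \frac{44}{25}$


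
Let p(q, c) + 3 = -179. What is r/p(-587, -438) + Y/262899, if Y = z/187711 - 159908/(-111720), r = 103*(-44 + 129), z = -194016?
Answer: -4735941250381547/98451323207055 ≈ -48.104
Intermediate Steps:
p(q, c) = -182 (p(q, c) = -3 - 179 = -182)
r = 8755 (r = 103*85 = 8755)
Y = 297893681/748966890 (Y = -194016/187711 - 159908/(-111720) = -194016*1/187711 - 159908*(-1/111720) = -194016/187711 + 5711/3990 = 297893681/748966890 ≈ 0.39774)
r/p(-587, -438) + Y/262899 = 8755/(-182) + (297893681/748966890)/262899 = 8755*(-1/182) + (297893681/748966890)*(1/262899) = -8755/182 + 297893681/196902646414110 = -4735941250381547/98451323207055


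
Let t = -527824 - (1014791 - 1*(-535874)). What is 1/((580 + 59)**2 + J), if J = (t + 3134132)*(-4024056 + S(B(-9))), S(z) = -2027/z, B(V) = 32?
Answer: -32/135937056258345 ≈ -2.3540e-13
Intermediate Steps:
t = -2078489 (t = -527824 - (1014791 + 535874) = -527824 - 1*1550665 = -527824 - 1550665 = -2078489)
J = -135937069324617/32 (J = (-2078489 + 3134132)*(-4024056 - 2027/32) = 1055643*(-4024056 - 2027*1/32) = 1055643*(-4024056 - 2027/32) = 1055643*(-128771819/32) = -135937069324617/32 ≈ -4.2480e+12)
1/((580 + 59)**2 + J) = 1/((580 + 59)**2 - 135937069324617/32) = 1/(639**2 - 135937069324617/32) = 1/(408321 - 135937069324617/32) = 1/(-135937056258345/32) = -32/135937056258345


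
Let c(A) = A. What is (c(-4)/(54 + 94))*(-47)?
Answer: 47/37 ≈ 1.2703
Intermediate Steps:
(c(-4)/(54 + 94))*(-47) = (-4/(54 + 94))*(-47) = (-4/148)*(-47) = ((1/148)*(-4))*(-47) = -1/37*(-47) = 47/37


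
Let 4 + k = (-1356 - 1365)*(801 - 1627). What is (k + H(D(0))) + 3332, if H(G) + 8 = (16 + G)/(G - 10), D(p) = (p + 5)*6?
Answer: 22508683/10 ≈ 2.2509e+6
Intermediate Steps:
D(p) = 30 + 6*p (D(p) = (5 + p)*6 = 30 + 6*p)
H(G) = -8 + (16 + G)/(-10 + G) (H(G) = -8 + (16 + G)/(G - 10) = -8 + (16 + G)/(-10 + G))
k = 2247542 (k = -4 + (-1356 - 1365)*(801 - 1627) = -4 - 2721*(-826) = -4 + 2247546 = 2247542)
(k + H(D(0))) + 3332 = (2247542 + (96 - 7*(30 + 6*0))/(-10 + (30 + 6*0))) + 3332 = (2247542 + (96 - 7*(30 + 0))/(-10 + (30 + 0))) + 3332 = (2247542 + (96 - 7*30)/(-10 + 30)) + 3332 = (2247542 + (96 - 210)/20) + 3332 = (2247542 + (1/20)*(-114)) + 3332 = (2247542 - 57/10) + 3332 = 22475363/10 + 3332 = 22508683/10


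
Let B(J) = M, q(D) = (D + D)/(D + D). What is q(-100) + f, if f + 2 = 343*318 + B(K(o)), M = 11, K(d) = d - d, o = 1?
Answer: 109084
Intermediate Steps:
K(d) = 0
q(D) = 1 (q(D) = (2*D)/((2*D)) = (2*D)*(1/(2*D)) = 1)
B(J) = 11
f = 109083 (f = -2 + (343*318 + 11) = -2 + (109074 + 11) = -2 + 109085 = 109083)
q(-100) + f = 1 + 109083 = 109084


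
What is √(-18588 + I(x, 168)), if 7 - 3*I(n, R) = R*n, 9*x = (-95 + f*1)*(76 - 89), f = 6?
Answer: I*√232063/3 ≈ 160.58*I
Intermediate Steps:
x = 1157/9 (x = ((-95 + 6*1)*(76 - 89))/9 = ((-95 + 6)*(-13))/9 = (-89*(-13))/9 = (⅑)*1157 = 1157/9 ≈ 128.56)
I(n, R) = 7/3 - R*n/3
√(-18588 + I(x, 168)) = √(-18588 + (7/3 - ⅓*168*1157/9)) = √(-18588 + (7/3 - 64792/9)) = √(-18588 - 64771/9) = √(-232063/9) = I*√232063/3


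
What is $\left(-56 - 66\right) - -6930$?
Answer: $6808$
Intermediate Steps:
$\left(-56 - 66\right) - -6930 = \left(-56 - 66\right) + 6930 = -122 + 6930 = 6808$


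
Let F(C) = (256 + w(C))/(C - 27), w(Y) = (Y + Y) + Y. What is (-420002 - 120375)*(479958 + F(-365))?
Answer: -101668892929375/392 ≈ -2.5936e+11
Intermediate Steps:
w(Y) = 3*Y (w(Y) = 2*Y + Y = 3*Y)
F(C) = (256 + 3*C)/(-27 + C) (F(C) = (256 + 3*C)/(C - 27) = (256 + 3*C)/(-27 + C))
(-420002 - 120375)*(479958 + F(-365)) = (-420002 - 120375)*(479958 + (256 + 3*(-365))/(-27 - 365)) = -540377*(479958 + (256 - 1095)/(-392)) = -540377*(479958 - 1/392*(-839)) = -540377*(479958 + 839/392) = -540377*188144375/392 = -101668892929375/392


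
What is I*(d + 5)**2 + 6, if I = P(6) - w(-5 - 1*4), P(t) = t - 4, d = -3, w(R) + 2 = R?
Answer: 58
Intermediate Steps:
w(R) = -2 + R
P(t) = -4 + t
I = 13 (I = (-4 + 6) - (-2 + (-5 - 1*4)) = 2 - (-2 + (-5 - 4)) = 2 - (-2 - 9) = 2 - 1*(-11) = 2 + 11 = 13)
I*(d + 5)**2 + 6 = 13*(-3 + 5)**2 + 6 = 13*2**2 + 6 = 13*4 + 6 = 52 + 6 = 58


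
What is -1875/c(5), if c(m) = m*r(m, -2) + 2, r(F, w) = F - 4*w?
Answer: -1875/67 ≈ -27.985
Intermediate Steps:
c(m) = 2 + m*(8 + m) (c(m) = m*(m - 4*(-2)) + 2 = m*(m + 8) + 2 = m*(8 + m) + 2 = 2 + m*(8 + m))
-1875/c(5) = -1875/(2 + 5*(8 + 5)) = -1875/(2 + 5*13) = -1875/(2 + 65) = -1875/67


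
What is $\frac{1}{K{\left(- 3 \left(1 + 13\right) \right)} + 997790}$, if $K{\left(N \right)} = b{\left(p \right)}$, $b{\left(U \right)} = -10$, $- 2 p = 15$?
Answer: $\frac{1}{997780} \approx 1.0022 \cdot 10^{-6}$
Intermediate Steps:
$p = - \frac{15}{2}$ ($p = \left(- \frac{1}{2}\right) 15 = - \frac{15}{2} \approx -7.5$)
$K{\left(N \right)} = -10$
$\frac{1}{K{\left(- 3 \left(1 + 13\right) \right)} + 997790} = \frac{1}{-10 + 997790} = \frac{1}{997780}$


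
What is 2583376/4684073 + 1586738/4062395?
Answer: 17927090369394/19028554734835 ≈ 0.94211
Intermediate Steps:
2583376/4684073 + 1586738/4062395 = 17927090369394/19028554734835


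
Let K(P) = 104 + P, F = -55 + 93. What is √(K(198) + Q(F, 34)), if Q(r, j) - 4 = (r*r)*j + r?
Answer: 4*√3090 ≈ 222.35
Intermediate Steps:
F = 38
Q(r, j) = 4 + r + j*r² (Q(r, j) = 4 + ((r*r)*j + r) = 4 + (r²*j + r) = 4 + (j*r² + r) = 4 + (r + j*r²) = 4 + r + j*r²)
√(K(198) + Q(F, 34)) = √((104 + 198) + (4 + 38 + 34*38²)) = √(302 + (4 + 38 + 34*1444)) = √(302 + (4 + 38 + 49096)) = √(302 + 49138) = √49440 = 4*√3090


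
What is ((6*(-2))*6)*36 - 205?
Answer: -2797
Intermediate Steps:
((6*(-2))*6)*36 - 205 = -12*6*36 - 205 = -72*36 - 205 = -2592 - 205 = -2797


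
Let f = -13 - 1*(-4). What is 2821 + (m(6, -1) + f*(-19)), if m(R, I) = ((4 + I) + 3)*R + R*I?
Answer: 3022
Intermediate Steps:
f = -9 (f = -13 + 4 = -9)
m(R, I) = I*R + R*(7 + I) (m(R, I) = (7 + I)*R + I*R = R*(7 + I) + I*R = I*R + R*(7 + I))
2821 + (m(6, -1) + f*(-19)) = 2821 + (6*(7 + 2*(-1)) - 9*(-19)) = 2821 + (6*(7 - 2) + 171) = 2821 + (6*5 + 171) = 2821 + (30 + 171) = 2821 + 201 = 3022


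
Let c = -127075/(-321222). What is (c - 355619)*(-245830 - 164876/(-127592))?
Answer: 298582639076395377501/3415446452 ≈ 8.7421e+10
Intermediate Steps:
c = 127075/321222 (c = -127075*(-1/321222) = 127075/321222 ≈ 0.39560)
(c - 355619)*(-245830 - 164876/(-127592)) = (127075/321222 - 355619)*(-245830 - 164876/(-127592)) = -114232519343*(-245830 - 164876*(-1/127592))/321222 = -114232519343*(-245830 + 41219/31898)/321222 = -114232519343/321222*(-7841444121/31898) = 298582639076395377501/3415446452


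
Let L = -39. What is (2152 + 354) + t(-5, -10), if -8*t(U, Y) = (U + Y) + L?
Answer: 10051/4 ≈ 2512.8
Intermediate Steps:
t(U, Y) = 39/8 - U/8 - Y/8 (t(U, Y) = -((U + Y) - 39)/8 = -(-39 + U + Y)/8 = 39/8 - U/8 - Y/8)
(2152 + 354) + t(-5, -10) = (2152 + 354) + (39/8 - ⅛*(-5) - ⅛*(-10)) = 2506 + (39/8 + 5/8 + 5/4) = 2506 + 27/4 = 10051/4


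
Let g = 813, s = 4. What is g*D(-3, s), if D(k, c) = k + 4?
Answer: 813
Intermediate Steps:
D(k, c) = 4 + k
g*D(-3, s) = 813*(4 - 3) = 813*1 = 813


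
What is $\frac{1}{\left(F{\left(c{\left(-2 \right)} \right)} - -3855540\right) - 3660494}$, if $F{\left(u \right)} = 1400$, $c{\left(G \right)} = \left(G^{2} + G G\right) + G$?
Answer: $\frac{1}{196446} \approx 5.0905 \cdot 10^{-6}$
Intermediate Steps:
$c{\left(G \right)} = G + 2 G^{2}$ ($c{\left(G \right)} = \left(G^{2} + G^{2}\right) + G = 2 G^{2} + G = G + 2 G^{2}$)
$\frac{1}{\left(F{\left(c{\left(-2 \right)} \right)} - -3855540\right) - 3660494} = \frac{1}{\left(1400 - -3855540\right) - 3660494} = \frac{1}{\left(1400 + 3855540\right) - 3660494} = \frac{1}{3856940 - 3660494} = \frac{1}{196446}$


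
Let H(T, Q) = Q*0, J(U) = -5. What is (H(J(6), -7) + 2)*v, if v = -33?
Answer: -66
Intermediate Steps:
H(T, Q) = 0
(H(J(6), -7) + 2)*v = (0 + 2)*(-33) = 2*(-33) = -66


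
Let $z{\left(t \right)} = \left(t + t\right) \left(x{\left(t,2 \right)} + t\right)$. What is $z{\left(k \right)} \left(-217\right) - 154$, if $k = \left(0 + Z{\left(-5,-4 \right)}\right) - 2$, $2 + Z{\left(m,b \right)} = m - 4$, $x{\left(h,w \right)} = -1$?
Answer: $-79142$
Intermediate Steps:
$Z{\left(m,b \right)} = -6 + m$ ($Z{\left(m,b \right)} = -2 + \left(m - 4\right) = -2 + \left(-4 + m\right) = -6 + m$)
$k = -13$ ($k = \left(0 - 11\right) - 2 = -11 - 2 = -13$)
$z{\left(t \right)} = 2 t \left(-1 + t\right)$ ($z{\left(t \right)} = \left(t + t\right) \left(-1 + t\right) = 2 t \left(-1 + t\right)$)
$z{\left(k \right)} \left(-217\right) - 154 = 2 \left(-13\right) \left(-1 - 13\right) \left(-217\right) - 154 = 2 \left(-13\right) \left(-14\right) \left(-217\right) - 154 = 364 \left(-217\right) - 154 = -78988 - 154 = -79142$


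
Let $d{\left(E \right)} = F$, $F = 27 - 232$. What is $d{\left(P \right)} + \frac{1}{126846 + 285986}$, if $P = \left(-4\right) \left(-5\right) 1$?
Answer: $- \frac{84630559}{412832} \approx -205.0$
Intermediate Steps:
$P = 20$ ($P = 20 \cdot 1 = 20$)
$F = -205$
$d{\left(E \right)} = -205$
$d{\left(P \right)} + \frac{1}{126846 + 285986} = -205 + \frac{1}{126846 + 285986} = -205 + \frac{1}{412832} = - \frac{84630559}{412832}$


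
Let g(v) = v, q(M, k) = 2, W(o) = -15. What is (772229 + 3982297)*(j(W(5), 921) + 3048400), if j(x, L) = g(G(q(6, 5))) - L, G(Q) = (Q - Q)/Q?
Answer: 14489318139954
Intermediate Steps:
G(Q) = 0 (G(Q) = 0/Q = 0)
j(x, L) = -L (j(x, L) = 0 - L = -L)
(772229 + 3982297)*(j(W(5), 921) + 3048400) = (772229 + 3982297)*(-1*921 + 3048400) = 4754526*(-921 + 3048400) = 4754526*3047479 = 14489318139954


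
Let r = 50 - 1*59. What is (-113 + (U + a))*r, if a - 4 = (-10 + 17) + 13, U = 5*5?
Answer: 576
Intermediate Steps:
r = -9 (r = 50 - 59 = -9)
U = 25
a = 24 (a = 4 + ((-10 + 17) + 13) = 4 + (7 + 13) = 4 + 20 = 24)
(-113 + (U + a))*r = (-113 + (25 + 24))*(-9) = (-113 + 49)*(-9) = -64*(-9) = 576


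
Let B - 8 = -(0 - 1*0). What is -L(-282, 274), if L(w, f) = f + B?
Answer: -282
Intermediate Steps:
B = 8 (B = 8 - (0 - 1*0) = 8 - (0 + 0) = 8 - 1*0 = 8 + 0 = 8)
L(w, f) = 8 + f (L(w, f) = f + 8 = 8 + f)
-L(-282, 274) = -(8 + 274) = -1*282 = -282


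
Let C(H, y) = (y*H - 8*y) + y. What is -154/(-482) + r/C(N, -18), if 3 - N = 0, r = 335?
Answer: 86279/17352 ≈ 4.9723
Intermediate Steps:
N = 3 (N = 3 - 1*0 = 3 + 0 = 3)
C(H, y) = -7*y + H*y (C(H, y) = (H*y - 8*y) + y = (-8*y + H*y) + y = -7*y + H*y)
-154/(-482) + r/C(N, -18) = -154/(-482) + 335/((-18*(-7 + 3))) = -154*(-1/482) + 335/((-18*(-4))) = 77/241 + 335/72 = 86279/17352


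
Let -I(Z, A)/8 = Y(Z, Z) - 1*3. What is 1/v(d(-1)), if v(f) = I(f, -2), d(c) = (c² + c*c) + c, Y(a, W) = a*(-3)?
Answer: 1/48 ≈ 0.020833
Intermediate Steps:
Y(a, W) = -3*a
d(c) = c + 2*c² (d(c) = (c² + c²) + c = 2*c² + c = c + 2*c²)
I(Z, A) = 24 + 24*Z (I(Z, A) = -8*(-3*Z - 1*3) = -8*(-3*Z - 3) = -8*(-3 - 3*Z) = 24 + 24*Z)
v(f) = 24 + 24*f
1/v(d(-1)) = 1/(24 + 24*(-(1 + 2*(-1)))) = 1/(24 + 24*(-(1 - 2))) = 1/(24 + 24*(-1*(-1))) = 1/(24 + 24*1) = 1/(24 + 24) = 1/48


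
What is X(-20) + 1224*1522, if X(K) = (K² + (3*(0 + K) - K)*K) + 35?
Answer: 1864163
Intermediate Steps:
X(K) = 35 + 3*K² (X(K) = (K² + (3*K - K)*K) + 35 = (K² + (2*K)*K) + 35 = (K² + 2*K²) + 35 = 3*K² + 35 = 35 + 3*K²)
X(-20) + 1224*1522 = (35 + 3*(-20)²) + 1224*1522 = (35 + 3*400) + 1862928 = (35 + 1200) + 1862928 = 1235 + 1862928 = 1864163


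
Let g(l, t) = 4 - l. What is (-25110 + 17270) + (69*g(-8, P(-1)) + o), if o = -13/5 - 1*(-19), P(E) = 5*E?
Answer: -34978/5 ≈ -6995.6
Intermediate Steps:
o = 82/5 (o = -13*⅕ + 19 = -13/5 + 19 = 82/5 ≈ 16.400)
(-25110 + 17270) + (69*g(-8, P(-1)) + o) = (-25110 + 17270) + (69*(4 - 1*(-8)) + 82/5) = -7840 + (69*(4 + 8) + 82/5) = -7840 + (69*12 + 82/5) = -7840 + (828 + 82/5) = -7840 + 4222/5 = -34978/5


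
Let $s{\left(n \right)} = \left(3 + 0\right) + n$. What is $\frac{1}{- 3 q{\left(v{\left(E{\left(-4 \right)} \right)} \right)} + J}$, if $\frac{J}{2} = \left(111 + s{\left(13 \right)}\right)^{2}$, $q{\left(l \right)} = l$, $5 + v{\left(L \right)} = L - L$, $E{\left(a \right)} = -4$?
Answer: $\frac{1}{32273} \approx 3.0986 \cdot 10^{-5}$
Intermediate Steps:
$v{\left(L \right)} = -5$ ($v{\left(L \right)} = -5 + \left(L - L\right) = -5 + 0 = -5$)
$s{\left(n \right)} = 3 + n$
$J = 32258$ ($J = 2 \left(111 + \left(3 + 13\right)\right)^{2} = 2 \left(111 + 16\right)^{2} = 2 \cdot 127^{2} = 2 \cdot 16129 = 32258$)
$\frac{1}{- 3 q{\left(v{\left(E{\left(-4 \right)} \right)} \right)} + J} = \frac{1}{\left(-3\right) \left(-5\right) + 32258} = \frac{1}{15 + 32258} = \frac{1}{32273}$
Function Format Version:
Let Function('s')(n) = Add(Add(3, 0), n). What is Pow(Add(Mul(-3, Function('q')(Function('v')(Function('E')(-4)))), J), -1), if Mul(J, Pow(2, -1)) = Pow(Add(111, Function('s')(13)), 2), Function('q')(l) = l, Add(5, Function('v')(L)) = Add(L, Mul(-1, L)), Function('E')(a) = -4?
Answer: Rational(1, 32273) ≈ 3.0986e-5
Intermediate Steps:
Function('v')(L) = -5 (Function('v')(L) = Add(-5, Add(L, Mul(-1, L))) = Add(-5, 0) = -5)
Function('s')(n) = Add(3, n)
J = 32258 (J = Mul(2, Pow(Add(111, Add(3, 13)), 2)) = Mul(2, Pow(Add(111, 16), 2)) = Mul(2, Pow(127, 2)) = Mul(2, 16129) = 32258)
Pow(Add(Mul(-3, Function('q')(Function('v')(Function('E')(-4)))), J), -1) = Pow(Add(Mul(-3, -5), 32258), -1) = Pow(Add(15, 32258), -1) = Pow(32273, -1) = Rational(1, 32273)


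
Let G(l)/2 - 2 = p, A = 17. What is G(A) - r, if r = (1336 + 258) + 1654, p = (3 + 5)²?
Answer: -3116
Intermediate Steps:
p = 64 (p = 8² = 64)
G(l) = 132 (G(l) = 4 + 2*64 = 4 + 128 = 132)
r = 3248 (r = 1594 + 1654 = 3248)
G(A) - r = 132 - 1*3248 = 132 - 3248 = -3116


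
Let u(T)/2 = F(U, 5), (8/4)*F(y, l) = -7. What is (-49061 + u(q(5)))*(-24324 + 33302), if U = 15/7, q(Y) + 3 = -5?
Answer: -440532504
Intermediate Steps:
q(Y) = -8 (q(Y) = -3 - 5 = -8)
U = 15/7 (U = 15*(⅐) = 15/7 ≈ 2.1429)
F(y, l) = -7/2 (F(y, l) = (½)*(-7) = -7/2)
u(T) = -7 (u(T) = 2*(-7/2) = -7)
(-49061 + u(q(5)))*(-24324 + 33302) = (-49061 - 7)*(-24324 + 33302) = -49068*8978 = -440532504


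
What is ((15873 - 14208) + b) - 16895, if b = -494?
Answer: -15724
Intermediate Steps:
((15873 - 14208) + b) - 16895 = ((15873 - 14208) - 494) - 16895 = (1665 - 494) - 16895 = 1171 - 16895 = -15724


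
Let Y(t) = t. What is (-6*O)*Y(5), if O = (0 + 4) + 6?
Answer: -300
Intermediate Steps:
O = 10 (O = 4 + 6 = 10)
(-6*O)*Y(5) = -6*10*5 = -60*5 = -300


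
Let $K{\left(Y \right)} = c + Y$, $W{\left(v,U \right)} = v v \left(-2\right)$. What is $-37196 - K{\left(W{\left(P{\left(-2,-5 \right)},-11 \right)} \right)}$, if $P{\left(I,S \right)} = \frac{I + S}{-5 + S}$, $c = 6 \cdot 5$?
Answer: $- \frac{1861251}{50} \approx -37225.0$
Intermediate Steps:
$c = 30$
$P{\left(I,S \right)} = \frac{I + S}{-5 + S}$
$W{\left(v,U \right)} = - 2 v^{2}$ ($W{\left(v,U \right)} = v^{2} \left(-2\right) = - 2 v^{2}$)
$K{\left(Y \right)} = 30 + Y$
$-37196 - K{\left(W{\left(P{\left(-2,-5 \right)},-11 \right)} \right)} = -37196 - \left(30 - 2 \left(\frac{-2 - 5}{-5 - 5}\right)^{2}\right) = -37196 - \left(30 - 2 \left(\frac{1}{-10} \left(-7\right)\right)^{2}\right) = -37196 - \left(30 - 2 \left(\left(- \frac{1}{10}\right) \left(-7\right)\right)^{2}\right) = -37196 - \left(30 - 2 \left(\frac{7}{10}\right)^{2}\right) = -37196 - \left(30 - \frac{49}{50}\right) = -37196 - \frac{1451}{50} = - \frac{1861251}{50}$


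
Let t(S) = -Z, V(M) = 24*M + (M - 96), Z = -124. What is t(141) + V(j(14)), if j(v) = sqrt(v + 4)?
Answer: 28 + 75*sqrt(2) ≈ 134.07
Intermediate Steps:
j(v) = sqrt(4 + v)
V(M) = -96 + 25*M (V(M) = 24*M + (-96 + M) = -96 + 25*M)
t(S) = 124 (t(S) = -1*(-124) = 124)
t(141) + V(j(14)) = 124 + (-96 + 25*sqrt(4 + 14)) = 124 + (-96 + 25*sqrt(18)) = 124 + (-96 + 25*(3*sqrt(2))) = 124 + (-96 + 75*sqrt(2)) = 28 + 75*sqrt(2)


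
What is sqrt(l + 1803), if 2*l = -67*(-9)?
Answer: sqrt(8418)/2 ≈ 45.875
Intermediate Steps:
l = 603/2 (l = (-67*(-9))/2 = (1/2)*603 = 603/2 ≈ 301.50)
sqrt(l + 1803) = sqrt(603/2 + 1803) = sqrt(4209/2) = sqrt(8418)/2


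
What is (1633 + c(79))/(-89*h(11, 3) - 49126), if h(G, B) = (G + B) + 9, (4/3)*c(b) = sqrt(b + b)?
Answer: -1633/51173 - 3*sqrt(158)/204692 ≈ -0.032096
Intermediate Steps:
c(b) = 3*sqrt(2)*sqrt(b)/4 (c(b) = 3*sqrt(b + b)/4 = 3*sqrt(2*b)/4 = 3*(sqrt(2)*sqrt(b))/4 = 3*sqrt(2)*sqrt(b)/4)
h(G, B) = 9 + B + G (h(G, B) = (B + G) + 9 = 9 + B + G)
(1633 + c(79))/(-89*h(11, 3) - 49126) = (1633 + 3*sqrt(2)*sqrt(79)/4)/(-89*(9 + 3 + 11) - 49126) = (1633 + 3*sqrt(158)/4)/(-89*23 - 49126) = (1633 + 3*sqrt(158)/4)/(-2047 - 49126) = (1633 + 3*sqrt(158)/4)/(-51173) = (1633 + 3*sqrt(158)/4)*(-1/51173) = -1633/51173 - 3*sqrt(158)/204692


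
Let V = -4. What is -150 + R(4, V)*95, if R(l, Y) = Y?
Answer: -530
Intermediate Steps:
-150 + R(4, V)*95 = -150 - 4*95 = -150 - 380 = -530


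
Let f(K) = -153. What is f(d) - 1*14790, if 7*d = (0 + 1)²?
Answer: -14943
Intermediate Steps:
d = ⅐ (d = (0 + 1)²/7 = (⅐)*1² = (⅐)*1 = ⅐ ≈ 0.14286)
f(d) - 1*14790 = -153 - 1*14790 = -153 - 14790 = -14943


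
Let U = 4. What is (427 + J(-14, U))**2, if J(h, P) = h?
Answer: 170569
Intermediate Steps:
(427 + J(-14, U))**2 = (427 - 14)**2 = 413**2 = 170569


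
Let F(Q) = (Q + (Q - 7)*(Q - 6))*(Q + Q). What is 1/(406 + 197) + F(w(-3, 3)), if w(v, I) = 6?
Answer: 43417/603 ≈ 72.002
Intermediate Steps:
F(Q) = 2*Q*(Q + (-7 + Q)*(-6 + Q)) (F(Q) = (Q + (-7 + Q)*(-6 + Q))*(2*Q) = 2*Q*(Q + (-7 + Q)*(-6 + Q)))
1/(406 + 197) + F(w(-3, 3)) = 1/(406 + 197) + 2*6*(42 + 6² - 12*6) = 1/603 + 2*6*(42 + 36 - 72) = 1/603 + 2*6*6 = 1/603 + 72 = 43417/603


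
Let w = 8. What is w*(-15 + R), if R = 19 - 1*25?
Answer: -168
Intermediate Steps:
R = -6 (R = 19 - 25 = -6)
w*(-15 + R) = 8*(-15 - 6) = 8*(-21) = -168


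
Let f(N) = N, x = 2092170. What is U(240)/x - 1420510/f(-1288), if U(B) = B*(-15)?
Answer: 7076056595/6415988 ≈ 1102.9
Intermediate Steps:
U(B) = -15*B
U(240)/x - 1420510/f(-1288) = -15*240/2092170 - 1420510/(-1288) = -3600*1/2092170 - 1420510*(-1/1288) = -120/69739 + 101465/92 = 7076056595/6415988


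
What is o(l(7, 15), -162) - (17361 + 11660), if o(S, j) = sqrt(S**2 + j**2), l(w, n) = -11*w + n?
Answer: -29021 + 2*sqrt(7522) ≈ -28848.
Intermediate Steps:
l(w, n) = n - 11*w
o(l(7, 15), -162) - (17361 + 11660) = sqrt((15 - 11*7)**2 + (-162)**2) - (17361 + 11660) = sqrt((15 - 77)**2 + 26244) - 1*29021 = sqrt((-62)**2 + 26244) - 29021 = sqrt(3844 + 26244) - 29021 = sqrt(30088) - 29021 = 2*sqrt(7522) - 29021 = -29021 + 2*sqrt(7522)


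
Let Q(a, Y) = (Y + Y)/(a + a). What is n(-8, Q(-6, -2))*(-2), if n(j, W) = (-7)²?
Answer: -98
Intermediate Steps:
Q(a, Y) = Y/a (Q(a, Y) = (2*Y)/((2*a)) = (2*Y)*(1/(2*a)) = Y/a)
n(j, W) = 49
n(-8, Q(-6, -2))*(-2) = 49*(-2) = -98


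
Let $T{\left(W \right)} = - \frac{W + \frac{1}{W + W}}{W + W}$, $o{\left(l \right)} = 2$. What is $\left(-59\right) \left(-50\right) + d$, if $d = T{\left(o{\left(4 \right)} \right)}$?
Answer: $\frac{47191}{16} \approx 2949.4$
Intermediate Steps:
$T{\left(W \right)} = - \frac{W + \frac{1}{2 W}}{2 W}$
$d = - \frac{9}{16}$ ($d = - \frac{1}{2} - \frac{1}{4 \cdot 4} = - \frac{1}{2} - \frac{1}{16} = - \frac{9}{16} \approx -0.5625$)
$\left(-59\right) \left(-50\right) + d = \left(-59\right) \left(-50\right) - \frac{9}{16} = 2950 - \frac{9}{16} = \frac{47191}{16}$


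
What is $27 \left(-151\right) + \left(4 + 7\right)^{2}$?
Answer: $-3956$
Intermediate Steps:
$27 \left(-151\right) + \left(4 + 7\right)^{2} = -4077 + 11^{2} = -4077 + 121 = -3956$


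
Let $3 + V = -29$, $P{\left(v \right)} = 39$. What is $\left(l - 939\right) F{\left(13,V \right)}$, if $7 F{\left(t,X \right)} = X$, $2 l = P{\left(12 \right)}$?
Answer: $\frac{29424}{7} \approx 4203.4$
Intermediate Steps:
$V = -32$ ($V = -3 - 29 = -32$)
$l = \frac{39}{2}$ ($l = \frac{1}{2} \cdot 39 = \frac{39}{2} \approx 19.5$)
$F{\left(t,X \right)} = \frac{X}{7}$
$\left(l - 939\right) F{\left(13,V \right)} = \left(\frac{39}{2} - 939\right) \frac{1}{7} \left(-32\right) = \left(- \frac{1839}{2}\right) \left(- \frac{32}{7}\right) = \frac{29424}{7}$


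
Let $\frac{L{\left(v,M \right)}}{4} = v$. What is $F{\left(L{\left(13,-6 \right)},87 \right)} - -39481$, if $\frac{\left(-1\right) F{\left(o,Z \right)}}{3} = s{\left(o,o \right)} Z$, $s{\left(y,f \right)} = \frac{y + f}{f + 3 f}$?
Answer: $\frac{78701}{2} \approx 39351.0$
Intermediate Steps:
$L{\left(v,M \right)} = 4 v$
$s{\left(y,f \right)} = \frac{f + y}{4 f}$
$F{\left(o,Z \right)} = - \frac{3 Z}{2}$ ($F{\left(o,Z \right)} = - 3 \frac{o + o}{4 o} Z = - 3 \frac{2 o}{4 o} Z = - 3 \frac{Z}{2} = - \frac{3 Z}{2}$)
$F{\left(L{\left(13,-6 \right)},87 \right)} - -39481 = \left(- \frac{3}{2}\right) 87 - -39481 = - \frac{261}{2} + 39481 = \frac{78701}{2}$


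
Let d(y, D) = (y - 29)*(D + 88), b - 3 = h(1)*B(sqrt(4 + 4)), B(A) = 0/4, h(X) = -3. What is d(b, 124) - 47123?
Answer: -52635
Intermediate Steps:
B(A) = 0 (B(A) = 0*(1/4) = 0)
b = 3 (b = 3 - 3*0 = 3 + 0 = 3)
d(y, D) = (-29 + y)*(88 + D)
d(b, 124) - 47123 = (-2552 - 29*124 + 88*3 + 124*3) - 47123 = (-2552 - 3596 + 264 + 372) - 47123 = -5512 - 47123 = -52635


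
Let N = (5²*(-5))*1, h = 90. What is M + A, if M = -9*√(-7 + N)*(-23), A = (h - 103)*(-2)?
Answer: 26 + 414*I*√33 ≈ 26.0 + 2378.3*I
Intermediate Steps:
N = -125 (N = (25*(-5))*1 = -125*1 = -125)
A = 26 (A = (90 - 103)*(-2) = -13*(-2) = 26)
M = 414*I*√33 (M = -9*√(-7 - 125)*(-23) = -18*I*√33*(-23) = 414*I*√33 ≈ 2378.3*I)
M + A = 414*I*√33 + 26 = 26 + 414*I*√33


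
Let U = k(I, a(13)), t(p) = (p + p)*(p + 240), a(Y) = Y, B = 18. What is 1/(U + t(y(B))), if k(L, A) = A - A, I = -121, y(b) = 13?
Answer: 1/6578 ≈ 0.00015202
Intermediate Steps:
t(p) = 2*p*(240 + p) (t(p) = (2*p)*(240 + p) = 2*p*(240 + p))
k(L, A) = 0
U = 0
1/(U + t(y(B))) = 1/(0 + 2*13*(240 + 13)) = 1/(0 + 2*13*253) = 1/(0 + 6578) = 1/6578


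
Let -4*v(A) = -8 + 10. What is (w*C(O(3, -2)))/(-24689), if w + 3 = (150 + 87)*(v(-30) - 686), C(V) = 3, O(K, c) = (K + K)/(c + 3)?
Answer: 976221/49378 ≈ 19.770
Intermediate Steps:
v(A) = -½ (v(A) = -(-8 + 10)/4 = -¼*2 = -½)
O(K, c) = 2*K/(3 + c) (O(K, c) = (2*K)/(3 + c) = 2*K/(3 + c))
w = -325407/2 (w = -3 + (150 + 87)*(-½ - 686) = -3 + 237*(-1373/2) = -3 - 325401/2 = -325407/2 ≈ -1.6270e+5)
(w*C(O(3, -2)))/(-24689) = -325407/2*3/(-24689) = -976221/2*(-1/24689) = 976221/49378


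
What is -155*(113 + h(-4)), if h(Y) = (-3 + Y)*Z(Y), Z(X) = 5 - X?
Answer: -7750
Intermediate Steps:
h(Y) = (-3 + Y)*(5 - Y)
-155*(113 + h(-4)) = -155*(113 - (-5 - 4)*(-3 - 4)) = -155*(113 - 1*(-9)*(-7)) = -155*(113 - 63) = -155*50 = -7750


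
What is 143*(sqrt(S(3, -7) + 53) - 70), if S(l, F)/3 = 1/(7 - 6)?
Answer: -10010 + 286*sqrt(14) ≈ -8939.9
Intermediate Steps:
S(l, F) = 3 (S(l, F) = 3/(7 - 6) = 3/1 = 3*1 = 3)
143*(sqrt(S(3, -7) + 53) - 70) = 143*(sqrt(3 + 53) - 70) = 143*(sqrt(56) - 70) = 143*(2*sqrt(14) - 70) = 143*(-70 + 2*sqrt(14)) = -10010 + 286*sqrt(14)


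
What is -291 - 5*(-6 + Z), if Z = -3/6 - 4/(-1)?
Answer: -557/2 ≈ -278.50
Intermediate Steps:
Z = 7/2 (Z = -3*⅙ - 4*(-1) = -½ + 4 = 7/2 ≈ 3.5000)
-291 - 5*(-6 + Z) = -291 - 5*(-6 + 7/2) = -291 - 5*(-5)/2 = -291 - 1*(-25/2) = -291 + 25/2 = -557/2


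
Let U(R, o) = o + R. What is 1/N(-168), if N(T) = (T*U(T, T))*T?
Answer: -1/9483264 ≈ -1.0545e-7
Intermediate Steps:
U(R, o) = R + o
N(T) = 2*T**3 (N(T) = (T*(T + T))*T = (T*(2*T))*T = (2*T**2)*T = 2*T**3)
1/N(-168) = 1/(2*(-168)**3) = 1/(2*(-4741632)) = 1/(-9483264) = -1/9483264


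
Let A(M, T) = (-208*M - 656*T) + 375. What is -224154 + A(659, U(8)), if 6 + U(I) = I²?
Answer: -398899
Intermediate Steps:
U(I) = -6 + I²
A(M, T) = 375 - 656*T - 208*M (A(M, T) = (-656*T - 208*M) + 375 = 375 - 656*T - 208*M)
-224154 + A(659, U(8)) = -224154 + (375 - 656*(-6 + 8²) - 208*659) = -224154 + (375 - 656*(-6 + 64) - 137072) = -224154 + (375 - 656*58 - 137072) = -224154 + (375 - 38048 - 137072) = -224154 - 174745 = -398899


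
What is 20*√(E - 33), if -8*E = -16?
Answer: 20*I*√31 ≈ 111.36*I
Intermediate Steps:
E = 2 (E = -⅛*(-16) = 2)
20*√(E - 33) = 20*√(2 - 33) = 20*√(-31) = 20*(I*√31) = 20*I*√31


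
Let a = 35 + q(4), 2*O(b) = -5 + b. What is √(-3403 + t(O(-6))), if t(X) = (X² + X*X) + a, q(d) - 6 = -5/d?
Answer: I*√13211/2 ≈ 57.47*I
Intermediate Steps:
q(d) = 6 - 5/d
O(b) = -5/2 + b/2 (O(b) = (-5 + b)/2 = -5/2 + b/2)
a = 159/4 (a = 35 + (6 - 5/4) = 35 + 19/4 = 159/4 ≈ 39.750)
t(X) = 159/4 + 2*X² (t(X) = (X² + X*X) + 159/4 = (X² + X²) + 159/4 = 2*X² + 159/4 = 159/4 + 2*X²)
√(-3403 + t(O(-6))) = √(-3403 + (159/4 + 2*(-5/2 + (½)*(-6))²)) = √(-3403 + (159/4 + 2*(-5/2 - 3)²)) = √(-3403 + (159/4 + 2*(-11/2)²)) = √(-3403 + (159/4 + 2*(121/4))) = √(-3403 + (159/4 + 121/2)) = √(-3403 + 401/4) = √(-13211/4) = I*√13211/2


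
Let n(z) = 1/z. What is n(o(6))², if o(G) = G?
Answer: 1/36 ≈ 0.027778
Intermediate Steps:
n(o(6))² = (1/6)² = (⅙)² = 1/36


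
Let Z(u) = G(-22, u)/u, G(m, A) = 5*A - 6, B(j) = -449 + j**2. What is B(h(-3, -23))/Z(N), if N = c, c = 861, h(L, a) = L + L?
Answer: -118531/1433 ≈ -82.715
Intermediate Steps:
h(L, a) = 2*L
N = 861
G(m, A) = -6 + 5*A
Z(u) = (-6 + 5*u)/u
B(h(-3, -23))/Z(N) = (-449 + (2*(-3))**2)/(5 - 6/861) = (-449 + (-6)**2)/(5 - 6*1/861) = (-449 + 36)/(5 - 2/287) = -413/1433/287 = -413*287/1433 = -118531/1433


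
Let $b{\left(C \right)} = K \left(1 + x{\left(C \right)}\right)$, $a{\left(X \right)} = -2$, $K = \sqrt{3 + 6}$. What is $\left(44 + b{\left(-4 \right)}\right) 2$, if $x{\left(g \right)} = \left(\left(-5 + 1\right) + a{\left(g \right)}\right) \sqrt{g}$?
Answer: $94 - 72 i \approx 94.0 - 72.0 i$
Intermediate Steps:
$K = 3$ ($K = \sqrt{9} = 3$)
$x{\left(g \right)} = - 6 \sqrt{g}$ ($x{\left(g \right)} = \left(\left(-5 + 1\right) - 2\right) \sqrt{g} = \left(-4 - 2\right) \sqrt{g} = - 6 \sqrt{g}$)
$b{\left(C \right)} = 3 - 18 \sqrt{C}$ ($b{\left(C \right)} = 3 \left(1 - 6 \sqrt{C}\right) = 3 - 18 \sqrt{C}$)
$\left(44 + b{\left(-4 \right)}\right) 2 = \left(44 + \left(3 - 18 \sqrt{-4}\right)\right) 2 = \left(44 + \left(3 - 18 \cdot 2 i\right)\right) 2 = \left(44 + \left(3 - 36 i\right)\right) 2 = \left(47 - 36 i\right) 2 = 94 - 72 i$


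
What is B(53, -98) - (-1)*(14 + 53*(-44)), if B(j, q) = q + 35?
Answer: -2381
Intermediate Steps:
B(j, q) = 35 + q
B(53, -98) - (-1)*(14 + 53*(-44)) = (35 - 98) - (-1)*(14 + 53*(-44)) = -63 - (-1)*(14 - 2332) = -63 - (-1)*(-2318) = -63 - 1*2318 = -63 - 2318 = -2381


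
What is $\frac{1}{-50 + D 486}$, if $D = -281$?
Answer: $- \frac{1}{136616} \approx -7.3198 \cdot 10^{-6}$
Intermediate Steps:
$\frac{1}{-50 + D 486} = \frac{1}{-50 - 136566} = \frac{1}{-136616} = - \frac{1}{136616}$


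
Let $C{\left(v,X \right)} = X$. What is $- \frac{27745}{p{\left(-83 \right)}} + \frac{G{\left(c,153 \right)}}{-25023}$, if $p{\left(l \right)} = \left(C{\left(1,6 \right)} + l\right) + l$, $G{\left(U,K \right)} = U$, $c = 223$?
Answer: $\frac{138845491}{800736} \approx 173.4$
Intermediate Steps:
$p{\left(l \right)} = 6 + 2 l$ ($p{\left(l \right)} = \left(6 + l\right) + l = 6 + 2 l$)
$- \frac{27745}{p{\left(-83 \right)}} + \frac{G{\left(c,153 \right)}}{-25023} = - \frac{27745}{6 + 2 \left(-83\right)} + \frac{223}{-25023} = - \frac{27745}{6 - 166} + 223 \left(- \frac{1}{25023}\right) = - \frac{27745}{-160} - \frac{223}{25023} = \left(-27745\right) \left(- \frac{1}{160}\right) - \frac{223}{25023} = \frac{5549}{32} - \frac{223}{25023} = \frac{138845491}{800736}$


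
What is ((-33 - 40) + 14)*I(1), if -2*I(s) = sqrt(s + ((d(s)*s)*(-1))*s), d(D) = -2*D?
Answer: 59*sqrt(3)/2 ≈ 51.096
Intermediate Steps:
I(s) = -sqrt(s + 2*s**3)/2 (I(s) = -sqrt(s + (((-2*s)*s)*(-1))*s)/2 = -sqrt(s + (-2*s**2*(-1))*s)/2 = -sqrt(s + (2*s**2)*s)/2 = -sqrt(s + 2*s**3)/2)
((-33 - 40) + 14)*I(1) = ((-33 - 40) + 14)*(-sqrt(1 + 2*1**3)/2) = (-73 + 14)*(-sqrt(1 + 2*1)/2) = -(-59)*sqrt(1 + 2)/2 = -(-59)*sqrt(3)/2 = 59*sqrt(3)/2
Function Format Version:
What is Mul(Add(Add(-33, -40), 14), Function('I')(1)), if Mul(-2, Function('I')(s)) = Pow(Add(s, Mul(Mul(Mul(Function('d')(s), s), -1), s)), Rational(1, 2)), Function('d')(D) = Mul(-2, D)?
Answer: Mul(Rational(59, 2), Pow(3, Rational(1, 2))) ≈ 51.096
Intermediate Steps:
Function('I')(s) = Mul(Rational(-1, 2), Pow(Add(s, Mul(2, Pow(s, 3))), Rational(1, 2))) (Function('I')(s) = Mul(Rational(-1, 2), Pow(Add(s, Mul(Mul(Mul(Mul(-2, s), s), -1), s)), Rational(1, 2))) = Mul(Rational(-1, 2), Pow(Add(s, Mul(Mul(Mul(-2, Pow(s, 2)), -1), s)), Rational(1, 2))) = Mul(Rational(-1, 2), Pow(Add(s, Mul(Mul(2, Pow(s, 2)), s)), Rational(1, 2))) = Mul(Rational(-1, 2), Pow(Add(s, Mul(2, Pow(s, 3))), Rational(1, 2))))
Mul(Add(Add(-33, -40), 14), Function('I')(1)) = Mul(Add(Add(-33, -40), 14), Mul(Rational(-1, 2), Pow(Add(1, Mul(2, Pow(1, 3))), Rational(1, 2)))) = Mul(Add(-73, 14), Mul(Rational(-1, 2), Pow(Add(1, Mul(2, 1)), Rational(1, 2)))) = Mul(-59, Mul(Rational(-1, 2), Pow(Add(1, 2), Rational(1, 2)))) = Mul(-59, Mul(Rational(-1, 2), Pow(3, Rational(1, 2)))) = Mul(Rational(59, 2), Pow(3, Rational(1, 2)))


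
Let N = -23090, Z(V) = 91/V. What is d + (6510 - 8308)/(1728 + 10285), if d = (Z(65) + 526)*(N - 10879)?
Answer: -1076079536279/60065 ≈ -1.7915e+7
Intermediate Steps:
d = -89576253/5 (d = (91/65 + 526)*(-23090 - 10879) = (91*(1/65) + 526)*(-33969) = (7/5 + 526)*(-33969) = (2637/5)*(-33969) = -89576253/5 ≈ -1.7915e+7)
d + (6510 - 8308)/(1728 + 10285) = -89576253/5 + (6510 - 8308)/(1728 + 10285) = -89576253/5 - 1798/12013 = -1076079536279/60065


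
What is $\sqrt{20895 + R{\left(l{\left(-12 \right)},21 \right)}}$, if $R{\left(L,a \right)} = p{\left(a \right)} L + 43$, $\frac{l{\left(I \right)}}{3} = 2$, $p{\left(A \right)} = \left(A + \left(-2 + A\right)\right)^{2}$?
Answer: $\sqrt{30538} \approx 174.75$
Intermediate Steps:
$p{\left(A \right)} = \left(-2 + 2 A\right)^{2}$
$l{\left(I \right)} = 6$ ($l{\left(I \right)} = 3 \cdot 2 = 6$)
$R{\left(L,a \right)} = 43 + 4 L \left(-1 + a\right)^{2}$ ($R{\left(L,a \right)} = 4 \left(-1 + a\right)^{2} L + 43 = 4 L \left(-1 + a\right)^{2} + 43 = 43 + 4 L \left(-1 + a\right)^{2}$)
$\sqrt{20895 + R{\left(l{\left(-12 \right)},21 \right)}} = \sqrt{20895 + \left(43 + 4 \cdot 6 \left(-1 + 21\right)^{2}\right)} = \sqrt{20895 + \left(43 + 4 \cdot 6 \cdot 20^{2}\right)} = \sqrt{20895 + \left(43 + 4 \cdot 6 \cdot 400\right)} = \sqrt{20895 + \left(43 + 9600\right)} = \sqrt{20895 + 9643} = \sqrt{30538}$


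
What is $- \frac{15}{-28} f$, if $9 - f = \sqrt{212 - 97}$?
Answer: $\frac{135}{28} - \frac{15 \sqrt{115}}{28} \approx -0.92347$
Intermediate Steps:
$f = 9 - \sqrt{115}$ ($f = 9 - \sqrt{212 - 97} = 9 - \sqrt{115} \approx -1.7238$)
$- \frac{15}{-28} f = - \frac{15}{-28} \left(9 - \sqrt{115}\right) = \left(-15\right) \left(- \frac{1}{28}\right) \left(9 - \sqrt{115}\right) = \frac{15 \left(9 - \sqrt{115}\right)}{28} = \frac{135}{28} - \frac{15 \sqrt{115}}{28}$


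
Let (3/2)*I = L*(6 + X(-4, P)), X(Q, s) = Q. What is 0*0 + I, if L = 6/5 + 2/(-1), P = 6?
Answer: -16/15 ≈ -1.0667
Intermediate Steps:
L = -⅘ (L = 6*(⅕) + 2*(-1) = 6/5 - 2 = -⅘ ≈ -0.80000)
I = -16/15 (I = 2*(-4*(6 - 4)/5)/3 = 2*(-⅘*2)/3 = (⅔)*(-8/5) = -16/15 ≈ -1.0667)
0*0 + I = 0*0 - 16/15 = 0 - 16/15 = -16/15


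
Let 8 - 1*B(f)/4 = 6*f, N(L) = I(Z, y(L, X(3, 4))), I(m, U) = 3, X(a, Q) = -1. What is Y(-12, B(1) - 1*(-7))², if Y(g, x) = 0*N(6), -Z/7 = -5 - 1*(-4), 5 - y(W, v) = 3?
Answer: 0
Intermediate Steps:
y(W, v) = 2 (y(W, v) = 5 - 1*3 = 5 - 3 = 2)
Z = 7 (Z = -7*(-5 - 1*(-4)) = -7*(-5 + 4) = -7*(-1) = 7)
N(L) = 3
B(f) = 32 - 24*f
Y(g, x) = 0 (Y(g, x) = 0*3 = 0)
Y(-12, B(1) - 1*(-7))² = 0² = 0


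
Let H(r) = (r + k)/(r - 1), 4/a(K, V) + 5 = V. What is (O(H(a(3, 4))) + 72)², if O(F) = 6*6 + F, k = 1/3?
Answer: 2660161/225 ≈ 11823.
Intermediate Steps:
k = ⅓ (k = 1*(⅓) = ⅓ ≈ 0.33333)
a(K, V) = 4/(-5 + V)
H(r) = (⅓ + r)/(-1 + r) (H(r) = (r + ⅓)/(r - 1) = (⅓ + r)/(-1 + r))
O(F) = 36 + F
(O(H(a(3, 4))) + 72)² = ((36 + (⅓ + 4/(-5 + 4))/(-1 + 4/(-5 + 4))) + 72)² = ((36 + (⅓ + 4/(-1))/(-1 + 4/(-1))) + 72)² = ((36 + (⅓ + 4*(-1))/(-1 + 4*(-1))) + 72)² = ((36 + (⅓ - 4)/(-1 - 4)) + 72)² = ((36 - 11/3/(-5)) + 72)² = ((36 - ⅕*(-11/3)) + 72)² = ((36 + 11/15) + 72)² = (551/15 + 72)² = (1631/15)² = 2660161/225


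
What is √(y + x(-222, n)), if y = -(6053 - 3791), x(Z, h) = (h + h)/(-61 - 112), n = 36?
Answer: I*√67711854/173 ≈ 47.565*I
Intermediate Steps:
x(Z, h) = -2*h/173 (x(Z, h) = (2*h)/(-173) = (2*h)*(-1/173) = -2*h/173)
y = -2262 (y = -1*2262 = -2262)
√(y + x(-222, n)) = √(-2262 - 2/173*36) = √(-2262 - 72/173) = √(-391398/173) = I*√67711854/173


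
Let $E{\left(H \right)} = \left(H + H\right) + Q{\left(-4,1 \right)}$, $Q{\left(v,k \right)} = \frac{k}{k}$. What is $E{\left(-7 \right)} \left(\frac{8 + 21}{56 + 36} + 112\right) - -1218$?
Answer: $- \frac{22273}{92} \approx -242.1$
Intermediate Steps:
$Q{\left(v,k \right)} = 1$
$E{\left(H \right)} = 1 + 2 H$ ($E{\left(H \right)} = \left(H + H\right) + 1 = 2 H + 1 = 1 + 2 H$)
$E{\left(-7 \right)} \left(\frac{8 + 21}{56 + 36} + 112\right) - -1218 = \left(1 + 2 \left(-7\right)\right) \left(\frac{8 + 21}{56 + 36} + 112\right) - -1218 = \left(1 - 14\right) \left(\frac{29}{92} + 112\right) + 1218 = - 13 \left(29 \cdot \frac{1}{92} + 112\right) + 1218 = - 13 \left(\frac{29}{92} + 112\right) + 1218 = \left(-13\right) \frac{10333}{92} + 1218 = - \frac{134329}{92} + 1218 = - \frac{22273}{92}$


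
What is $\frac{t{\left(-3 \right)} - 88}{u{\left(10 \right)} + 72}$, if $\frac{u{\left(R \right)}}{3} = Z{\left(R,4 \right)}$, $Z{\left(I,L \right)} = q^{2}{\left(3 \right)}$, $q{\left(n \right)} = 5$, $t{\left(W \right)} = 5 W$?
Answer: $- \frac{103}{147} \approx -0.70068$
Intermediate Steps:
$Z{\left(I,L \right)} = 25$ ($Z{\left(I,L \right)} = 5^{2} = 25$)
$u{\left(R \right)} = 75$ ($u{\left(R \right)} = 3 \cdot 25 = 75$)
$\frac{t{\left(-3 \right)} - 88}{u{\left(10 \right)} + 72} = \frac{5 \left(-3\right) - 88}{75 + 72} = \frac{-15 - 88}{147} = \frac{1}{147} \left(-103\right) = - \frac{103}{147}$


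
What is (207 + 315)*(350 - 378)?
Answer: -14616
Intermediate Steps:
(207 + 315)*(350 - 378) = 522*(-28) = -14616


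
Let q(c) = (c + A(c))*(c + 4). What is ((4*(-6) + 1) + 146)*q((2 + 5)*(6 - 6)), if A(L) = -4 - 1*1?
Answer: -2460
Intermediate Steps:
A(L) = -5 (A(L) = -4 - 1 = -5)
q(c) = (-5 + c)*(4 + c) (q(c) = (c - 5)*(c + 4) = (-5 + c)*(4 + c))
((4*(-6) + 1) + 146)*q((2 + 5)*(6 - 6)) = ((4*(-6) + 1) + 146)*(-20 + ((2 + 5)*(6 - 6))**2 - (2 + 5)*(6 - 6)) = ((-24 + 1) + 146)*(-20 + (7*0)**2 - 7*0) = (-23 + 146)*(-20 + 0**2 - 1*0) = 123*(-20 + 0 + 0) = 123*(-20) = -2460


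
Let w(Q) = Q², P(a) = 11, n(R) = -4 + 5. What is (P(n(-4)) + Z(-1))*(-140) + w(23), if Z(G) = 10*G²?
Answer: -2411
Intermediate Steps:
n(R) = 1
(P(n(-4)) + Z(-1))*(-140) + w(23) = (11 + 10*(-1)²)*(-140) + 23² = (11 + 10*1)*(-140) + 529 = (11 + 10)*(-140) + 529 = 21*(-140) + 529 = -2940 + 529 = -2411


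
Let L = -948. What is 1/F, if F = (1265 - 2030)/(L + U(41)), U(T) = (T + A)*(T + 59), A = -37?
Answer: 548/765 ≈ 0.71634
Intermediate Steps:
U(T) = (-37 + T)*(59 + T) (U(T) = (T - 37)*(T + 59) = (-37 + T)*(59 + T))
F = 765/548 (F = (1265 - 2030)/(-948 + (-2183 + 41² + 22*41)) = -765/(-948 + (-2183 + 1681 + 902)) = -765/(-948 + 400) = -765/(-548) = -765*(-1/548) = 765/548 ≈ 1.3960)
1/F = 1/(765/548) = 548/765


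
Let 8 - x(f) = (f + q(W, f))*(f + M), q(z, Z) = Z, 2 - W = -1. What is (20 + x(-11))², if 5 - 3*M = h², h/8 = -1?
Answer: 3763600/9 ≈ 4.1818e+5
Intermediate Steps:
h = -8 (h = 8*(-1) = -8)
W = 3 (W = 2 - 1*(-1) = 2 + 1 = 3)
M = -59/3 (M = 5/3 - ⅓*(-8)² = 5/3 - ⅓*64 = 5/3 - 64/3 = -59/3 ≈ -19.667)
x(f) = 8 - 2*f*(-59/3 + f) (x(f) = 8 - (f + f)*(f - 59/3) = 8 - 2*f*(-59/3 + f))
(20 + x(-11))² = (20 + (8 - 2*(-11)² + (118/3)*(-11)))² = (20 + (8 - 2*121 - 1298/3))² = (20 + (8 - 242 - 1298/3))² = (20 - 2000/3)² = (-1940/3)² = 3763600/9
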